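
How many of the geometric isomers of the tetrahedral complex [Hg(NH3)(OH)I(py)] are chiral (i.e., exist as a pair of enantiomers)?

In a tetrahedral complex all four positions are equivalent and every pair of ligands is adjacent — there is no cis/trans distinction.
Only one geometric arrangement is possible; it has no improper symmetry element, so it exists as a pair of enantiomers (2 stereoisomers).

1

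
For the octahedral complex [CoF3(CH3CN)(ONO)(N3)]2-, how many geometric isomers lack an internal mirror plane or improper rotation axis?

1

Working through the distinct placements yields 4 geometric isomers: F mer (3 arrangements); F fac (chiral).
One of these lacks any improper symmetry element and so occurs as an enantiomeric pair, giving 4 + 1 = 5 stereoisomers in total.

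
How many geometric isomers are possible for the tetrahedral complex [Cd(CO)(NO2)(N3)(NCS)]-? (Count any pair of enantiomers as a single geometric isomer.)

1

All four vertices of a tetrahedron are equivalent and mutually adjacent, so cis/trans isomerism cannot arise.
Only one geometric arrangement is possible; it has no improper symmetry element, so it exists as a pair of enantiomers (2 stereoisomers).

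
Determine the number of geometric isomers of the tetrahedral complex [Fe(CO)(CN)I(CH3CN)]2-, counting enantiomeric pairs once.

1

Only one geometric arrangement is possible; it has no improper symmetry element, so it exists as a pair of enantiomers (2 stereoisomers).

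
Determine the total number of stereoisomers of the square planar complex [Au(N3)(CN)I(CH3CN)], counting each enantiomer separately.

3

In a square planar complex each vertex has one trans partner and two cis neighbours.
There are 3 geometric isomers: (CH3CN/I trans, CN/N3 trans); (CH3CN/N3 trans, CN/I trans); (CH3CN/CN trans, I/N3 trans).
Each arrangement has an internal mirror plane or centre of symmetry, so none is chiral.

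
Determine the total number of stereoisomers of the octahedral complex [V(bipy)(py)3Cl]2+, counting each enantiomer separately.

2

In an octahedral complex each vertex has one trans partner and four cis neighbours.
Each bipy is bidentate and must span two cis positions.
Systematic placement gives 2 geometric isomers: py mer; py fac.
Each arrangement has an internal mirror plane or centre of symmetry, so none is chiral.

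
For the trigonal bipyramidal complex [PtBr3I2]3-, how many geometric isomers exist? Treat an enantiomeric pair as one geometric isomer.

In a trigonal bipyramid the two axial positions differ from the three equatorial ones.
The distinct arrangements are (3 in all): I both equatorial; I one axial, one equatorial; I both axial.

3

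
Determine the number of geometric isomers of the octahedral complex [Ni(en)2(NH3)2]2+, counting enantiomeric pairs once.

2

The six octahedral sites form three mutually perpendicular trans pairs.
Each en is bidentate and must span two cis positions.
Working through the distinct placements yields 2 geometric isomers: NH3 trans; NH3 cis (chiral).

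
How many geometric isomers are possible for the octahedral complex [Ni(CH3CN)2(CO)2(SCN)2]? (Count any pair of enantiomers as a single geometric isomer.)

5

In an octahedral complex each vertex has one trans partner and four cis neighbours.
The distinct arrangements are (5 in all): CH3CN trans, CO trans, SCN trans; CH3CN trans, CO cis, SCN cis; CH3CN cis, CO cis, SCN trans; CH3CN cis, CO cis, SCN cis (chiral); CH3CN cis, CO trans, SCN cis.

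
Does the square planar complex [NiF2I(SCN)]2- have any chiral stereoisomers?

A square has two trans pairs of vertices; adjacent vertices are cis.
Working through the distinct placements yields 2 geometric isomers: F cis; F trans.
Each arrangement has an internal mirror plane or centre of symmetry, so none is chiral.

no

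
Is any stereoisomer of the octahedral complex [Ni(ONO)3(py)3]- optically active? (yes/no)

An octahedron has six vertices in three trans pairs; every non-trans pair is cis.
Systematic placement gives 2 geometric isomers: ONO mer; ONO fac.
Each arrangement has an internal mirror plane or centre of symmetry, so none is chiral.

no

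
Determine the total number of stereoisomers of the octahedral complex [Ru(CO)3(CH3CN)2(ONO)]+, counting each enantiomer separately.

3

Systematic placement gives 3 geometric isomers: CO mer, CH3CN trans; CO fac, CH3CN cis; CO mer, CH3CN cis.
Each arrangement has an internal mirror plane or centre of symmetry, so none is chiral.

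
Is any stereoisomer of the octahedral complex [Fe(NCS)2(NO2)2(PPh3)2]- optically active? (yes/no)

yes

In an octahedral complex each vertex has one trans partner and four cis neighbours.
Working through the distinct placements yields 5 geometric isomers: NCS trans, NO2 trans, PPh3 trans; NCS trans, NO2 cis, PPh3 cis; NCS cis, NO2 cis, PPh3 trans; NCS cis, NO2 cis, PPh3 cis (chiral); NCS cis, NO2 trans, PPh3 cis.
One of these lacks any improper symmetry element and so occurs as an enantiomeric pair, giving 5 + 1 = 6 stereoisomers in total.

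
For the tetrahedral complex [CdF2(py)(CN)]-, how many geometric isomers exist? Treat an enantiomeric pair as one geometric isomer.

1

Only one geometric arrangement is possible.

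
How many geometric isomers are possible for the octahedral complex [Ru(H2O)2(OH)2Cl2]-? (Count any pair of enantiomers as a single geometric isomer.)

The distinct arrangements are (5 in all): H2O trans, OH trans, Cl trans; H2O cis, OH cis, Cl trans; H2O cis, OH trans, Cl cis; H2O cis, OH cis, Cl cis (chiral); H2O trans, OH cis, Cl cis.

5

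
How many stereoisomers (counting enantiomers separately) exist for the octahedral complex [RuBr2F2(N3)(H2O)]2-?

8

In an octahedral complex each vertex has one trans partner and four cis neighbours.
The distinct arrangements are (6 in all): Br trans, F trans; Br trans, F cis; Br cis, F cis (3 arrangements, 2 chiral); Br cis, F trans.
Of these, 2 lack any improper symmetry element and so occur as enantiomeric pairs, giving 6 + 2 = 8 stereoisomers in total.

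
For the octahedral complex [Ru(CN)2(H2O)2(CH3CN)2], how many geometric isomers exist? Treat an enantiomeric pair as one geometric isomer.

In an octahedral complex each vertex has one trans partner and four cis neighbours.
Working through the distinct placements yields 5 geometric isomers: CN trans, H2O trans, CH3CN trans; CN cis, H2O cis, CH3CN trans; CN cis, H2O trans, CH3CN cis; CN cis, H2O cis, CH3CN cis (chiral); CN trans, H2O cis, CH3CN cis.

5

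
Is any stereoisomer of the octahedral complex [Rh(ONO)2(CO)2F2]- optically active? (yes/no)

yes

An octahedron has six vertices in three trans pairs; every non-trans pair is cis.
The distinct arrangements are (5 in all): ONO trans, CO trans, F trans; ONO cis, CO trans, F cis; ONO trans, CO cis, F cis; ONO cis, CO cis, F cis (chiral); ONO cis, CO cis, F trans.
One of these lacks any improper symmetry element and so occurs as an enantiomeric pair, giving 5 + 1 = 6 stereoisomers in total.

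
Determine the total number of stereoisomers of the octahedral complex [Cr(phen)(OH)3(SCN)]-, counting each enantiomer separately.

2

An octahedron has six vertices in three trans pairs; every non-trans pair is cis.
Each phen is bidentate and must span two cis positions.
The distinct arrangements are (2 in all): OH mer; OH fac.
Each arrangement has an internal mirror plane or centre of symmetry, so none is chiral.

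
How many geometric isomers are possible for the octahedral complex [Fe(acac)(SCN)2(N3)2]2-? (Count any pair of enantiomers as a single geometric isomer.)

The six octahedral sites form three mutually perpendicular trans pairs.
Each acac is bidentate and must span two cis positions.
The distinct arrangements are (3 in all): SCN cis, N3 trans; SCN cis, N3 cis (chiral); SCN trans, N3 cis.

3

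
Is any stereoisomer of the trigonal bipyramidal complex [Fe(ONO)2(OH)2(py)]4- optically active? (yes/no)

yes

Systematic enumeration (placing each ligand type in turn and discarding arrangements equivalent by rotation or reflection) gives 5 geometric isomers.
One of these lacks any improper symmetry element and so occurs as an enantiomeric pair, giving 5 + 1 = 6 stereoisomers in total.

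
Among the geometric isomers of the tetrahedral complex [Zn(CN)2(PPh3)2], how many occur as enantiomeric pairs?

0

Only one geometric arrangement is possible.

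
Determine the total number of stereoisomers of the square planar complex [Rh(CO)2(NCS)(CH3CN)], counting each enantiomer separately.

2

A square has two trans pairs of vertices; adjacent vertices are cis.
Working through the distinct placements yields 2 geometric isomers: CO cis; CO trans.
Each arrangement has an internal mirror plane or centre of symmetry, so none is chiral.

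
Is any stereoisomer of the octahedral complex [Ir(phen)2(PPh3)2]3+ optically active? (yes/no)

yes

The six octahedral sites form three mutually perpendicular trans pairs.
Each phen is bidentate and must span two cis positions.
There are 2 geometric isomers: PPh3 trans; PPh3 cis (chiral).
One of these lacks any improper symmetry element and so occurs as an enantiomeric pair, giving 2 + 1 = 3 stereoisomers in total.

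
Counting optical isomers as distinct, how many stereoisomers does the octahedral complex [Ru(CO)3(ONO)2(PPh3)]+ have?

3

An octahedron has six vertices in three trans pairs; every non-trans pair is cis.
Systematic placement gives 3 geometric isomers: CO mer, ONO cis; CO mer, ONO trans; CO fac, ONO cis.
Each arrangement has an internal mirror plane or centre of symmetry, so none is chiral.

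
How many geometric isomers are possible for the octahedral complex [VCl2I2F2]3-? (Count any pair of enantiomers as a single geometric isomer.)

The six octahedral sites form three mutually perpendicular trans pairs.
Working through the distinct placements yields 5 geometric isomers: Cl trans, I trans, F trans; Cl trans, I cis, F cis; Cl cis, I trans, F cis; Cl cis, I cis, F cis (chiral); Cl cis, I cis, F trans.

5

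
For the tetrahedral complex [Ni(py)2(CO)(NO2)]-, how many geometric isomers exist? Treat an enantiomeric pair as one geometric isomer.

All four vertices of a tetrahedron are equivalent and mutually adjacent, so cis/trans isomerism cannot arise.
Only one geometric arrangement is possible.

1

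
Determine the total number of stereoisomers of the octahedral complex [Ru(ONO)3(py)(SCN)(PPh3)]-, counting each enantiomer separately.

5

An octahedron has six vertices in three trans pairs; every non-trans pair is cis.
There are 4 geometric isomers: ONO mer (3 arrangements); ONO fac (chiral).
One of these lacks any improper symmetry element and so occurs as an enantiomeric pair, giving 4 + 1 = 5 stereoisomers in total.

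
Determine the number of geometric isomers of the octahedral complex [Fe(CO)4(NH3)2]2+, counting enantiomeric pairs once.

2

In an octahedral complex each vertex has one trans partner and four cis neighbours.
Systematic placement gives 2 geometric isomers: NH3 trans; NH3 cis.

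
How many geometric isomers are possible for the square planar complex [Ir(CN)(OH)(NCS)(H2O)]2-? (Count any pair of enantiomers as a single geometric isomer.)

A square has two trans pairs of vertices; adjacent vertices are cis.
Systematic placement gives 3 geometric isomers: (CN/NCS trans, H2O/OH trans); (CN/OH trans, H2O/NCS trans); (CN/H2O trans, NCS/OH trans).

3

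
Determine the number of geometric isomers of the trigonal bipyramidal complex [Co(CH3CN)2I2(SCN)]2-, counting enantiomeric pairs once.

5

A trigonal bipyramid has two axial and three equatorial sites, which are chemically inequivalent.
Systematic enumeration (placing each ligand type in turn and discarding arrangements equivalent by rotation or reflection) gives 5 geometric isomers.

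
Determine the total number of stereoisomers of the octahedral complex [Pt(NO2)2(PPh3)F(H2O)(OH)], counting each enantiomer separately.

The six octahedral sites form three mutually perpendicular trans pairs.
Placing the ligands in turn and identifying arrangements related by rotation or reflection leaves 9 distinct geometric isomers.
Of these, 6 lack any improper symmetry element and so occur as enantiomeric pairs, giving 9 + 6 = 15 stereoisomers in total.

15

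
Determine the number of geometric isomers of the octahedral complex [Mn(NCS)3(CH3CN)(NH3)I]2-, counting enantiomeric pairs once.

In an octahedral complex each vertex has one trans partner and four cis neighbours.
The distinct arrangements are (4 in all): NCS mer (3 arrangements); NCS fac (chiral).

4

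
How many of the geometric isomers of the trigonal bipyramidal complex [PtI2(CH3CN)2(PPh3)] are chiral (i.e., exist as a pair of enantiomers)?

A trigonal bipyramid has two axial and three equatorial sites, which are chemically inequivalent.
Systematic enumeration (placing each ligand type in turn and discarding arrangements equivalent by rotation or reflection) gives 5 geometric isomers.
One of these lacks any improper symmetry element and so occurs as an enantiomeric pair, giving 5 + 1 = 6 stereoisomers in total.

1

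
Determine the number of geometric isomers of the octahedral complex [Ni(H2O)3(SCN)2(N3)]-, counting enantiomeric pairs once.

The six octahedral sites form three mutually perpendicular trans pairs.
The distinct arrangements are (3 in all): H2O mer, SCN trans; H2O mer, SCN cis; H2O fac, SCN cis.

3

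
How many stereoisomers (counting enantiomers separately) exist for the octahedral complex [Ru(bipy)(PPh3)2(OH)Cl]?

6

In an octahedral complex each vertex has one trans partner and four cis neighbours.
Each bipy is bidentate and must span two cis positions.
There are 4 geometric isomers: PPh3 cis (3 arrangements, 2 chiral); PPh3 trans.
Of these, 2 lack any improper symmetry element and so occur as enantiomeric pairs, giving 4 + 2 = 6 stereoisomers in total.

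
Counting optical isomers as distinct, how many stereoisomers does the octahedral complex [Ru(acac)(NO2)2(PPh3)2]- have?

4

An octahedron has six vertices in three trans pairs; every non-trans pair is cis.
Each acac is bidentate and must span two cis positions.
There are 3 geometric isomers: NO2 trans, PPh3 cis; NO2 cis, PPh3 cis (chiral); NO2 cis, PPh3 trans.
One of these lacks any improper symmetry element and so occurs as an enantiomeric pair, giving 3 + 1 = 4 stereoisomers in total.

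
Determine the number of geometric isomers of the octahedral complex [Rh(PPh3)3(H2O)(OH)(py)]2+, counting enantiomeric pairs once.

4

The six octahedral sites form three mutually perpendicular trans pairs.
Systematic placement gives 4 geometric isomers: PPh3 mer (3 arrangements); PPh3 fac (chiral).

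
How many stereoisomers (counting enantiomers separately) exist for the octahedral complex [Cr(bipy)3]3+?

In an octahedral complex each vertex has one trans partner and four cis neighbours.
Each bipy is bidentate and must span two cis positions.
Only one geometric arrangement is possible; it has no improper symmetry element, so it exists as a pair of enantiomers (2 stereoisomers).

2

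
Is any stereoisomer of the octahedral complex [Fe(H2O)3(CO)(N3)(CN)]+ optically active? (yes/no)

yes

In an octahedral complex each vertex has one trans partner and four cis neighbours.
The distinct arrangements are (4 in all): H2O mer (3 arrangements); H2O fac (chiral).
One of these lacks any improper symmetry element and so occurs as an enantiomeric pair, giving 4 + 1 = 5 stereoisomers in total.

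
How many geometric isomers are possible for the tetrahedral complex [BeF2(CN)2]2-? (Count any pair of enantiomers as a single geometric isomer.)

1

Only one geometric arrangement is possible.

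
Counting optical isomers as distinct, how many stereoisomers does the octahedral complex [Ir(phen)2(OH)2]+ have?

3

An octahedron has six vertices in three trans pairs; every non-trans pair is cis.
Each phen is bidentate and must span two cis positions.
Systematic placement gives 2 geometric isomers: OH trans; OH cis (chiral).
One of these lacks any improper symmetry element and so occurs as an enantiomeric pair, giving 2 + 1 = 3 stereoisomers in total.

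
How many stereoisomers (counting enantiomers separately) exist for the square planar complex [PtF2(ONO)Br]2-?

2

In a square planar complex each vertex has one trans partner and two cis neighbours.
There are 2 geometric isomers: F cis; F trans.
Each arrangement has an internal mirror plane or centre of symmetry, so none is chiral.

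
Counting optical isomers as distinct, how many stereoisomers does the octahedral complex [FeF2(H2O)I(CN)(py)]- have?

15

The six octahedral sites form three mutually perpendicular trans pairs.
Placing the ligands in turn and identifying arrangements related by rotation or reflection leaves 9 distinct geometric isomers.
Of these, 6 lack any improper symmetry element and so occur as enantiomeric pairs, giving 9 + 6 = 15 stereoisomers in total.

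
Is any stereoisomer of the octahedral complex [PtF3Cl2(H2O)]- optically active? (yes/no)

no

In an octahedral complex each vertex has one trans partner and four cis neighbours.
The distinct arrangements are (3 in all): F mer, Cl trans; F fac, Cl cis; F mer, Cl cis.
Each arrangement has an internal mirror plane or centre of symmetry, so none is chiral.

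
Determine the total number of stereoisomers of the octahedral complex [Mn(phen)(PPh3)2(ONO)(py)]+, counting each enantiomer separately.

6

Each phen is bidentate and must span two cis positions.
The distinct arrangements are (4 in all): PPh3 cis (3 arrangements, 2 chiral); PPh3 trans.
Of these, 2 lack any improper symmetry element and so occur as enantiomeric pairs, giving 4 + 2 = 6 stereoisomers in total.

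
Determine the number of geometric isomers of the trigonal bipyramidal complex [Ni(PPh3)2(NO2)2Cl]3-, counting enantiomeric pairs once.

A trigonal bipyramid has two axial and three equatorial sites, which are chemically inequivalent.
Systematic enumeration (placing each ligand type in turn and discarding arrangements equivalent by rotation or reflection) gives 5 geometric isomers.

5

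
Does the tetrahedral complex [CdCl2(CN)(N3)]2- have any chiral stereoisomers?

In a tetrahedral complex all four positions are equivalent and every pair of ligands is adjacent — there is no cis/trans distinction.
Only one geometric arrangement is possible.

no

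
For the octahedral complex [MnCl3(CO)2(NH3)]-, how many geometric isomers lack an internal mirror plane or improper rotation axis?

0

In an octahedral complex each vertex has one trans partner and four cis neighbours.
Working through the distinct placements yields 3 geometric isomers: Cl mer, CO trans; Cl fac, CO cis; Cl mer, CO cis.
Each arrangement has an internal mirror plane or centre of symmetry, so none is chiral.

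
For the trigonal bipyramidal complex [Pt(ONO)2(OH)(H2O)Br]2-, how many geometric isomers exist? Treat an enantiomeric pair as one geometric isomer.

7

A trigonal bipyramid has two axial and three equatorial sites, which are chemically inequivalent.
Systematic enumeration (placing each ligand type in turn and discarding arrangements equivalent by rotation or reflection) gives 7 geometric isomers.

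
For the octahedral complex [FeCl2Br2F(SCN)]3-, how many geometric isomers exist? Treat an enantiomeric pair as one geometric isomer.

In an octahedral complex each vertex has one trans partner and four cis neighbours.
Working through the distinct placements yields 6 geometric isomers: Cl trans, Br trans; Cl cis, Br trans; Cl cis, Br cis (3 arrangements, 2 chiral); Cl trans, Br cis.

6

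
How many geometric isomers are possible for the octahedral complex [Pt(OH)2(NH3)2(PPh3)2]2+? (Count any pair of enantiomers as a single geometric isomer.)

5

An octahedron has six vertices in three trans pairs; every non-trans pair is cis.
Systematic placement gives 5 geometric isomers: OH trans, NH3 trans, PPh3 trans; OH cis, NH3 trans, PPh3 cis; OH cis, NH3 cis, PPh3 trans; OH cis, NH3 cis, PPh3 cis (chiral); OH trans, NH3 cis, PPh3 cis.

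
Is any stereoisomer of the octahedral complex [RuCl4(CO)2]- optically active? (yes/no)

no

In an octahedral complex each vertex has one trans partner and four cis neighbours.
There are 2 geometric isomers: CO trans; CO cis.
Each arrangement has an internal mirror plane or centre of symmetry, so none is chiral.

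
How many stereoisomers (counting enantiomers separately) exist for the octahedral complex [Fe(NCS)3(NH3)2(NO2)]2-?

An octahedron has six vertices in three trans pairs; every non-trans pair is cis.
Working through the distinct placements yields 3 geometric isomers: NCS mer, NH3 cis; NCS mer, NH3 trans; NCS fac, NH3 cis.
Each arrangement has an internal mirror plane or centre of symmetry, so none is chiral.

3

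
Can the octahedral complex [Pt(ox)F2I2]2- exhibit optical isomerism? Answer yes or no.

In an octahedral complex each vertex has one trans partner and four cis neighbours.
Each ox is bidentate and must span two cis positions.
Systematic placement gives 3 geometric isomers: F trans, I cis; F cis, I cis (chiral); F cis, I trans.
One of these lacks any improper symmetry element and so occurs as an enantiomeric pair, giving 3 + 1 = 4 stereoisomers in total.

yes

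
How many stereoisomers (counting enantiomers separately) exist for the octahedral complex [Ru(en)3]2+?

2

Each en is bidentate and must span two cis positions.
Only one geometric arrangement is possible; it has no improper symmetry element, so it exists as a pair of enantiomers (2 stereoisomers).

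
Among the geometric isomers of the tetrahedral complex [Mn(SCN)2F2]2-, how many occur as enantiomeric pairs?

0

Only one geometric arrangement is possible.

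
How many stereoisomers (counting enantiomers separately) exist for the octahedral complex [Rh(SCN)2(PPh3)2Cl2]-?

6

The six octahedral sites form three mutually perpendicular trans pairs.
Working through the distinct placements yields 5 geometric isomers: SCN trans, PPh3 trans, Cl trans; SCN cis, PPh3 cis, Cl trans; SCN trans, PPh3 cis, Cl cis; SCN cis, PPh3 cis, Cl cis (chiral); SCN cis, PPh3 trans, Cl cis.
One of these lacks any improper symmetry element and so occurs as an enantiomeric pair, giving 5 + 1 = 6 stereoisomers in total.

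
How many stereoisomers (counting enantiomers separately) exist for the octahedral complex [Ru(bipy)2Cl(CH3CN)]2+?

3

The six octahedral sites form three mutually perpendicular trans pairs.
Each bipy is bidentate and must span two cis positions.
Working through the distinct placements yields 2 geometric isomers: Cl and CH3CN mutually trans; Cl and CH3CN mutually cis (chiral).
One of these lacks any improper symmetry element and so occurs as an enantiomeric pair, giving 2 + 1 = 3 stereoisomers in total.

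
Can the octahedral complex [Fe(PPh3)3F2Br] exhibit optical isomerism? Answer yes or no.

no

The six octahedral sites form three mutually perpendicular trans pairs.
There are 3 geometric isomers: PPh3 mer, F cis; PPh3 mer, F trans; PPh3 fac, F cis.
Each arrangement has an internal mirror plane or centre of symmetry, so none is chiral.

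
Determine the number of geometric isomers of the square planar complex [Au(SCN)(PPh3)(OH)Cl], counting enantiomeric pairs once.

A square has two trans pairs of vertices; adjacent vertices are cis.
Systematic placement gives 3 geometric isomers: (Cl/PPh3 trans, OH/SCN trans); (Cl/SCN trans, OH/PPh3 trans); (Cl/OH trans, PPh3/SCN trans).

3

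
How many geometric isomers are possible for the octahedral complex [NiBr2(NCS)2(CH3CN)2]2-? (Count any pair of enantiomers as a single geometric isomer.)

5

The six octahedral sites form three mutually perpendicular trans pairs.
Working through the distinct placements yields 5 geometric isomers: Br trans, NCS trans, CH3CN trans; Br trans, NCS cis, CH3CN cis; Br cis, NCS trans, CH3CN cis; Br cis, NCS cis, CH3CN cis (chiral); Br cis, NCS cis, CH3CN trans.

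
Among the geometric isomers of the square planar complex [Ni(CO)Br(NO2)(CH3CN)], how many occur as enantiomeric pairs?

The distinct arrangements are (3 in all): (Br/CO trans, CH3CN/NO2 trans); (Br/NO2 trans, CH3CN/CO trans); (Br/CH3CN trans, CO/NO2 trans).
Each arrangement has an internal mirror plane or centre of symmetry, so none is chiral.

0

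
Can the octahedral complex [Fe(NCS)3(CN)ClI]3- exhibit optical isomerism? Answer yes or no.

In an octahedral complex each vertex has one trans partner and four cis neighbours.
Working through the distinct placements yields 4 geometric isomers: NCS mer (3 arrangements); NCS fac (chiral).
One of these lacks any improper symmetry element and so occurs as an enantiomeric pair, giving 4 + 1 = 5 stereoisomers in total.

yes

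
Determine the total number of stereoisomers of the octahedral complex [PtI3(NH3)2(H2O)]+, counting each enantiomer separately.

An octahedron has six vertices in three trans pairs; every non-trans pair is cis.
Systematic placement gives 3 geometric isomers: I mer, NH3 trans; I fac, NH3 cis; I mer, NH3 cis.
Each arrangement has an internal mirror plane or centre of symmetry, so none is chiral.

3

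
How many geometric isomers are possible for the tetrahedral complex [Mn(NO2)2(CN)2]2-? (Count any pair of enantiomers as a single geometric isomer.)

1

Only one geometric arrangement is possible.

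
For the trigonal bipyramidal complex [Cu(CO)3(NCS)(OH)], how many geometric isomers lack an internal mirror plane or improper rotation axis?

There are 4 geometric isomers: NCS equatorial, OH equatorial; NCS axial, OH equatorial; NCS equatorial, OH axial; NCS axial, OH axial.
Each arrangement has an internal mirror plane or centre of symmetry, so none is chiral.

0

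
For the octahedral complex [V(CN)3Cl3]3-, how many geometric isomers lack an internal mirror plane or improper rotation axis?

An octahedron has six vertices in three trans pairs; every non-trans pair is cis.
Systematic placement gives 2 geometric isomers: CN mer; CN fac.
Each arrangement has an internal mirror plane or centre of symmetry, so none is chiral.

0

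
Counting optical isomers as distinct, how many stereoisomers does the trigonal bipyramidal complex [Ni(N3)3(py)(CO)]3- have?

4

A trigonal bipyramid has two axial and three equatorial sites, which are chemically inequivalent.
The distinct arrangements are (4 in all): py equatorial, CO axial; py axial, CO axial; py equatorial, CO equatorial; py axial, CO equatorial.
Each arrangement has an internal mirror plane or centre of symmetry, so none is chiral.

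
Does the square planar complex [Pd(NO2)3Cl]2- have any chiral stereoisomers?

no

In a square planar complex each vertex has one trans partner and two cis neighbours.
Only one geometric arrangement is possible.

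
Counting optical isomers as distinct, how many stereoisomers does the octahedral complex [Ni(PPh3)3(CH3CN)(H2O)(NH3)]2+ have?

5

The six octahedral sites form three mutually perpendicular trans pairs.
The distinct arrangements are (4 in all): PPh3 mer (3 arrangements); PPh3 fac (chiral).
One of these lacks any improper symmetry element and so occurs as an enantiomeric pair, giving 4 + 1 = 5 stereoisomers in total.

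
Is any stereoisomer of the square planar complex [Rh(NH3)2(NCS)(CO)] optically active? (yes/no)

Working through the distinct placements yields 2 geometric isomers: NH3 cis; NH3 trans.
Each arrangement has an internal mirror plane or centre of symmetry, so none is chiral.

no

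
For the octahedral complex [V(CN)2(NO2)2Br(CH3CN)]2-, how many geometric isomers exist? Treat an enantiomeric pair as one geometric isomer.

In an octahedral complex each vertex has one trans partner and four cis neighbours.
The distinct arrangements are (6 in all): CN trans, NO2 trans; CN cis, NO2 cis (3 arrangements, 2 chiral); CN cis, NO2 trans; CN trans, NO2 cis.

6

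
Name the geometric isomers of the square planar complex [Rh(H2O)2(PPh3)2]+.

cis and trans

In a square planar complex each vertex has one trans partner and two cis neighbours.
There are 2 geometric isomers: H2O cis; H2O trans.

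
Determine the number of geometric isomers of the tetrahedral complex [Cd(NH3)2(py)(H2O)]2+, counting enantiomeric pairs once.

All four vertices of a tetrahedron are equivalent and mutually adjacent, so cis/trans isomerism cannot arise.
Only one geometric arrangement is possible.

1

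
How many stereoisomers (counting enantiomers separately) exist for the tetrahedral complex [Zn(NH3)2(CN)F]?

1

Only one geometric arrangement is possible.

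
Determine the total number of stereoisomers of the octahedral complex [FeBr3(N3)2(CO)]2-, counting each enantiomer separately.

3

In an octahedral complex each vertex has one trans partner and four cis neighbours.
The distinct arrangements are (3 in all): Br mer, N3 trans; Br mer, N3 cis; Br fac, N3 cis.
Each arrangement has an internal mirror plane or centre of symmetry, so none is chiral.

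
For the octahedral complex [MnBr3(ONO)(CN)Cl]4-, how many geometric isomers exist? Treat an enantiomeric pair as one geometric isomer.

The six octahedral sites form three mutually perpendicular trans pairs.
Systematic placement gives 4 geometric isomers: Br mer (3 arrangements); Br fac (chiral).

4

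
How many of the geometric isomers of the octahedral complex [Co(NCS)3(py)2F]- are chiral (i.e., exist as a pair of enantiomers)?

The six octahedral sites form three mutually perpendicular trans pairs.
There are 3 geometric isomers: NCS mer, py trans; NCS fac, py cis; NCS mer, py cis.
Each arrangement has an internal mirror plane or centre of symmetry, so none is chiral.

0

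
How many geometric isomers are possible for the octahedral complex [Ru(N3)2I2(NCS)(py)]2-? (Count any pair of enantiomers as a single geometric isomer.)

6

The six octahedral sites form three mutually perpendicular trans pairs.
There are 6 geometric isomers: N3 trans, I trans; N3 cis, I trans; N3 cis, I cis (3 arrangements, 2 chiral); N3 trans, I cis.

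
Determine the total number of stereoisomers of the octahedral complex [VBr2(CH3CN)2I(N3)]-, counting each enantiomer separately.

Working through the distinct placements yields 6 geometric isomers: Br trans, CH3CN trans; Br trans, CH3CN cis; Br cis, CH3CN cis (3 arrangements, 2 chiral); Br cis, CH3CN trans.
Of these, 2 lack any improper symmetry element and so occur as enantiomeric pairs, giving 6 + 2 = 8 stereoisomers in total.

8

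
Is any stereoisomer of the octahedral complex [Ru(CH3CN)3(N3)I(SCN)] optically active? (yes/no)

yes

The six octahedral sites form three mutually perpendicular trans pairs.
There are 4 geometric isomers: CH3CN mer (3 arrangements); CH3CN fac (chiral).
One of these lacks any improper symmetry element and so occurs as an enantiomeric pair, giving 4 + 1 = 5 stereoisomers in total.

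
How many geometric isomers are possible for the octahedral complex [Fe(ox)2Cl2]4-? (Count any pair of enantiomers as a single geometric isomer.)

In an octahedral complex each vertex has one trans partner and four cis neighbours.
Each ox is bidentate and must span two cis positions.
Systematic placement gives 2 geometric isomers: Cl trans; Cl cis (chiral).

2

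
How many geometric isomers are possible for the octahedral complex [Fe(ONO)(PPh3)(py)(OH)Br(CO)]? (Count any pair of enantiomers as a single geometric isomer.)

15

An octahedron has six vertices in three trans pairs; every non-trans pair is cis.
Placing the ligands in turn and identifying arrangements related by rotation or reflection leaves 15 distinct geometric isomers.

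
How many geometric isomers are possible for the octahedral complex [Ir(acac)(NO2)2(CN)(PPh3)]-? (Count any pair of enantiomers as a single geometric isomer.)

4

An octahedron has six vertices in three trans pairs; every non-trans pair is cis.
Each acac is bidentate and must span two cis positions.
Systematic placement gives 4 geometric isomers: NO2 cis (3 arrangements, 2 chiral); NO2 trans.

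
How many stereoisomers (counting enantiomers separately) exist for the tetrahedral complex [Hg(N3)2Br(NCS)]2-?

Only one geometric arrangement is possible.

1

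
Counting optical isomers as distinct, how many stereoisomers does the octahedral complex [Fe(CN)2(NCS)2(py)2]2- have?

6

An octahedron has six vertices in three trans pairs; every non-trans pair is cis.
Working through the distinct placements yields 5 geometric isomers: CN trans, NCS trans, py trans; CN trans, NCS cis, py cis; CN cis, NCS cis, py trans; CN cis, NCS cis, py cis (chiral); CN cis, NCS trans, py cis.
One of these lacks any improper symmetry element and so occurs as an enantiomeric pair, giving 5 + 1 = 6 stereoisomers in total.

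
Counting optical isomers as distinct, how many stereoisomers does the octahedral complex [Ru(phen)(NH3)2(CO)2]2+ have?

The six octahedral sites form three mutually perpendicular trans pairs.
Each phen is bidentate and must span two cis positions.
Systematic placement gives 3 geometric isomers: NH3 cis, CO trans; NH3 cis, CO cis (chiral); NH3 trans, CO cis.
One of these lacks any improper symmetry element and so occurs as an enantiomeric pair, giving 3 + 1 = 4 stereoisomers in total.

4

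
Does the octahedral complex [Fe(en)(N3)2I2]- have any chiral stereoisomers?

yes

In an octahedral complex each vertex has one trans partner and four cis neighbours.
Each en is bidentate and must span two cis positions.
The distinct arrangements are (3 in all): N3 cis, I trans; N3 cis, I cis (chiral); N3 trans, I cis.
One of these lacks any improper symmetry element and so occurs as an enantiomeric pair, giving 3 + 1 = 4 stereoisomers in total.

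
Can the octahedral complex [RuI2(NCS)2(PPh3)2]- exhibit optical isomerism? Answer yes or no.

In an octahedral complex each vertex has one trans partner and four cis neighbours.
Working through the distinct placements yields 5 geometric isomers: I trans, NCS trans, PPh3 trans; I trans, NCS cis, PPh3 cis; I cis, NCS cis, PPh3 trans; I cis, NCS cis, PPh3 cis (chiral); I cis, NCS trans, PPh3 cis.
One of these lacks any improper symmetry element and so occurs as an enantiomeric pair, giving 5 + 1 = 6 stereoisomers in total.

yes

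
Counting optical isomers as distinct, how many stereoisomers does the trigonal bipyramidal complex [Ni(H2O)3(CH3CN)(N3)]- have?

In a trigonal bipyramid the two axial positions differ from the three equatorial ones.
Systematic placement gives 4 geometric isomers: CH3CN axial, N3 equatorial; CH3CN axial, N3 axial; CH3CN equatorial, N3 equatorial; CH3CN equatorial, N3 axial.
Each arrangement has an internal mirror plane or centre of symmetry, so none is chiral.

4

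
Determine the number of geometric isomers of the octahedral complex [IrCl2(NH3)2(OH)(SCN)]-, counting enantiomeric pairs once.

6

The six octahedral sites form three mutually perpendicular trans pairs.
There are 6 geometric isomers: Cl trans, NH3 trans; Cl trans, NH3 cis; Cl cis, NH3 cis (3 arrangements, 2 chiral); Cl cis, NH3 trans.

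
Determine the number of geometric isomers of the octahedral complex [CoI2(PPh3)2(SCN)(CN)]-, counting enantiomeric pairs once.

6

The six octahedral sites form three mutually perpendicular trans pairs.
Working through the distinct placements yields 6 geometric isomers: I cis, PPh3 cis (3 arrangements, 2 chiral); I cis, PPh3 trans; I trans, PPh3 cis; I trans, PPh3 trans.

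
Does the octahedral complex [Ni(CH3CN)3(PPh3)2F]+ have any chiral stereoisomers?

no

The six octahedral sites form three mutually perpendicular trans pairs.
There are 3 geometric isomers: CH3CN mer, PPh3 trans; CH3CN mer, PPh3 cis; CH3CN fac, PPh3 cis.
Each arrangement has an internal mirror plane or centre of symmetry, so none is chiral.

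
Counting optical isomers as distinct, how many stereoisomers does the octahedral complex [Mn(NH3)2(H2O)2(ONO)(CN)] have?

Working through the distinct placements yields 6 geometric isomers: NH3 cis, H2O cis (3 arrangements, 2 chiral); NH3 trans, H2O cis; NH3 cis, H2O trans; NH3 trans, H2O trans.
Of these, 2 lack any improper symmetry element and so occur as enantiomeric pairs, giving 6 + 2 = 8 stereoisomers in total.

8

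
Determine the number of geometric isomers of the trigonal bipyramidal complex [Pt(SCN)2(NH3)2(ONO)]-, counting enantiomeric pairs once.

5

In a trigonal bipyramid the two axial positions differ from the three equatorial ones.
Systematic enumeration (placing each ligand type in turn and discarding arrangements equivalent by rotation or reflection) gives 5 geometric isomers.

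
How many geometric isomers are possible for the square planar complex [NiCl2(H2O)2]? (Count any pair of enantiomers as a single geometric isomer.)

In a square planar complex each vertex has one trans partner and two cis neighbours.
There are 2 geometric isomers: Cl cis; Cl trans.

2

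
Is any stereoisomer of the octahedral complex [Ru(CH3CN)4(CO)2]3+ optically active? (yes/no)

The distinct arrangements are (2 in all): CO trans; CO cis.
Each arrangement has an internal mirror plane or centre of symmetry, so none is chiral.

no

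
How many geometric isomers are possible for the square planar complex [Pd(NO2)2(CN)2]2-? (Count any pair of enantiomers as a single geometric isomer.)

2

There are 2 geometric isomers: NO2 cis; NO2 trans.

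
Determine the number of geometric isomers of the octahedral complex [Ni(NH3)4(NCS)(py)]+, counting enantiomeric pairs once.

The six octahedral sites form three mutually perpendicular trans pairs.
Systematic placement gives 2 geometric isomers: NCS and py mutually cis; NCS and py mutually trans.

2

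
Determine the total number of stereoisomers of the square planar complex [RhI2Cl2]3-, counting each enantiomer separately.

2

In a square planar complex each vertex has one trans partner and two cis neighbours.
Systematic placement gives 2 geometric isomers: I cis; I trans.
Each arrangement has an internal mirror plane or centre of symmetry, so none is chiral.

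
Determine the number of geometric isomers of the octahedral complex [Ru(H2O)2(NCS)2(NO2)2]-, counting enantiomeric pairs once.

An octahedron has six vertices in three trans pairs; every non-trans pair is cis.
Systematic placement gives 5 geometric isomers: H2O trans, NCS trans, NO2 trans; H2O trans, NCS cis, NO2 cis; H2O cis, NCS cis, NO2 trans; H2O cis, NCS cis, NO2 cis (chiral); H2O cis, NCS trans, NO2 cis.

5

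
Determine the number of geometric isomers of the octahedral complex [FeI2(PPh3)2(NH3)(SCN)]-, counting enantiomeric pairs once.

An octahedron has six vertices in three trans pairs; every non-trans pair is cis.
The distinct arrangements are (6 in all): I trans, PPh3 cis; I trans, PPh3 trans; I cis, PPh3 cis (3 arrangements, 2 chiral); I cis, PPh3 trans.

6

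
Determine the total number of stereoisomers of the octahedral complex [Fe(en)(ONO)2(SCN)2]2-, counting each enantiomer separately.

The six octahedral sites form three mutually perpendicular trans pairs.
Each en is bidentate and must span two cis positions.
There are 3 geometric isomers: ONO trans, SCN cis; ONO cis, SCN cis (chiral); ONO cis, SCN trans.
One of these lacks any improper symmetry element and so occurs as an enantiomeric pair, giving 3 + 1 = 4 stereoisomers in total.

4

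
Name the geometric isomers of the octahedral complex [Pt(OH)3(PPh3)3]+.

An octahedron has six vertices in three trans pairs; every non-trans pair is cis.
Systematic placement gives 2 geometric isomers: OH mer; OH fac.

fac and mer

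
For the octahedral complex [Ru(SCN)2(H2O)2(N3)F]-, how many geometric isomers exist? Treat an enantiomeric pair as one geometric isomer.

6

The six octahedral sites form three mutually perpendicular trans pairs.
Working through the distinct placements yields 6 geometric isomers: SCN trans, H2O cis; SCN cis, H2O cis (3 arrangements, 2 chiral); SCN trans, H2O trans; SCN cis, H2O trans.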